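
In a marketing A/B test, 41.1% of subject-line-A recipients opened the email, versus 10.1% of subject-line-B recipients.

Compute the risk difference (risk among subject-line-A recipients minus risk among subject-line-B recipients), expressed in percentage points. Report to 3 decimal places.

risk difference = 0.4110 − 0.1010 = 0.3100 → 31.000 percentage points

31.000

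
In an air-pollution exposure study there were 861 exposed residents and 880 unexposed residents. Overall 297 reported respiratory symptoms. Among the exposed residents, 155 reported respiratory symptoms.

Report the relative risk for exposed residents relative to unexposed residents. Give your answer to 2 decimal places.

exposed residents without the outcome: 861 − 155 = 706
unexposed residents with the outcome: 297 − 155 = 142
unexposed residents without the outcome: 880 − 142 = 738
risk, exposed residents = 155/861 = 0.1800
risk, unexposed residents = 142/880 = 0.1614
RR = 0.1800 / 0.1614 = 1.12

RR ≈ 1.12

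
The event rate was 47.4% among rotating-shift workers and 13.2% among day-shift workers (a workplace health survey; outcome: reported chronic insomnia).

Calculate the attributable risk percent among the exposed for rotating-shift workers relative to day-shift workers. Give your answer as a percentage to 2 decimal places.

AR% = (0.4740 − 0.1320) / 0.4740 = 0.7215 → 72.15%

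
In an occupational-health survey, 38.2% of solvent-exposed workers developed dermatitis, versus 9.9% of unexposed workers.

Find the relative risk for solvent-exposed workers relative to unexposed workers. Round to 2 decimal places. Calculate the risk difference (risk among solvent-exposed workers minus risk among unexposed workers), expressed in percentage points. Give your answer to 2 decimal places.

RR = 3.86; RD = 28.30

RR = 0.3820 / 0.0990 = 3.86
risk difference = 0.3820 − 0.0990 = 0.2830 → 28.30 percentage points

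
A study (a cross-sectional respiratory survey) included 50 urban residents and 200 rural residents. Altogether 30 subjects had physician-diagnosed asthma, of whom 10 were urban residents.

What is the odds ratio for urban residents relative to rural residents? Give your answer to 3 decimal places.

2.250

urban residents without the outcome: 50 − 10 = 40
rural residents with the outcome: 30 − 10 = 20
rural residents without the outcome: 200 − 20 = 180
OR = (10 × 180) / (40 × 20) = 1800/800 ≈ 2.250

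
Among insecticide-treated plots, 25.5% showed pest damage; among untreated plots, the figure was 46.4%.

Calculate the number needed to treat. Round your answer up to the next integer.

absolute risk difference = 0.209000
1 / 0.209000 = 4.785 → round up → 5

NNT ≈ 5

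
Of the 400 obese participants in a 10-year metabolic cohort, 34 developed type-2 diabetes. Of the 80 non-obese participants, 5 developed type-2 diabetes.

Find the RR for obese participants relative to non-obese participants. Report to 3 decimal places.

1.360

risk, obese participants = 34/400 = 0.0850
risk, non-obese participants = 5/80 = 0.0625
RR = 0.0850 / 0.0625 = 1.360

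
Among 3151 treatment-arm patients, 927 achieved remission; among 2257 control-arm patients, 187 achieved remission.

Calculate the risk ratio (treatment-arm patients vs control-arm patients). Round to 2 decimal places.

risk, treatment-arm patients = 927/3151 = 0.2942
risk, control-arm patients = 187/2257 = 0.0829
RR = 0.2942 / 0.0829 = 3.55

RR = 3.55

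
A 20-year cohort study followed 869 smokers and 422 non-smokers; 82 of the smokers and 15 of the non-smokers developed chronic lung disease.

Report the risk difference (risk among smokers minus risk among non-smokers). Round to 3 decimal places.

RD ≈ 0.059

risk, smokers = 82/869 = 0.09436
risk, non-smokers = 15/422 = 0.03555
risk difference = 0.09436 − 0.03555 = 0.059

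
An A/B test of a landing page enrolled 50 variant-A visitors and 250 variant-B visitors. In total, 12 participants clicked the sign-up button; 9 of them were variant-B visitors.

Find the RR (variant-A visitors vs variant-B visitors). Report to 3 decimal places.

variant-A visitors with the outcome: 12 − 9 = 3
variant-A visitors without the outcome: 50 − 3 = 47
variant-B visitors without the outcome: 250 − 9 = 241
risk, variant-A visitors = 3/50 = 0.06000
risk, variant-B visitors = 9/250 = 0.03600
RR = 0.06000 / 0.03600 = 1.667

RR: 1.667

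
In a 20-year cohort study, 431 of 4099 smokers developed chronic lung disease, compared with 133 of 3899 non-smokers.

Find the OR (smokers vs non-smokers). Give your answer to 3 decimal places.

odds, smokers = 431/3668 = 0.11750
odds, non-smokers = 133/3766 = 0.03532
OR = 0.11750 / 0.03532 = 3.327

3.327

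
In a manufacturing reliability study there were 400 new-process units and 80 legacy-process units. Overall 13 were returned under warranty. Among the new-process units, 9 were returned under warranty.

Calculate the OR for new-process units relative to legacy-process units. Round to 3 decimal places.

0.437

new-process units without the outcome: 400 − 9 = 391
legacy-process units with the outcome: 13 − 9 = 4
legacy-process units without the outcome: 80 − 4 = 76
odds, new-process units = 9/391 = 0.02302
odds, legacy-process units = 4/76 = 0.05263
OR = 0.02302 / 0.05263 = 0.437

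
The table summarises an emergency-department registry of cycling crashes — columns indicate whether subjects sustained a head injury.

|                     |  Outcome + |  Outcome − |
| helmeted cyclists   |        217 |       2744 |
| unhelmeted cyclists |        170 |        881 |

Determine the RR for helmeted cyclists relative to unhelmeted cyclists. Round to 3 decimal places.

0.453

risk, helmeted cyclists = 217/2961 = 0.0733
risk, unhelmeted cyclists = 170/1051 = 0.1618
RR = 0.0733 / 0.1618 = 0.453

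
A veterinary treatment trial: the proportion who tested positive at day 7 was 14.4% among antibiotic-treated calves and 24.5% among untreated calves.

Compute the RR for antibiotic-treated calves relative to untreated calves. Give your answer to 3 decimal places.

RR = 0.1440 / 0.2450 = 0.588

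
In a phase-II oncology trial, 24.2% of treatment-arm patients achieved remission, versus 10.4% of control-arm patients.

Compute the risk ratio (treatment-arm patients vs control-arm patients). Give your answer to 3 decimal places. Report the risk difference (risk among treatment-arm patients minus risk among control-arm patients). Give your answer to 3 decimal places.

RR = 0.2420 / 0.1040 = 2.327
risk difference = 0.2420 − 0.1040 = 0.138

RR = 2.327; RD = 0.138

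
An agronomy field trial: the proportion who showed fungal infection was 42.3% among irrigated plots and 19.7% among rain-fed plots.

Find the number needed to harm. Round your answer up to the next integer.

absolute risk difference = 0.226000
1 / 0.226000 = 4.425 → round up → 5

5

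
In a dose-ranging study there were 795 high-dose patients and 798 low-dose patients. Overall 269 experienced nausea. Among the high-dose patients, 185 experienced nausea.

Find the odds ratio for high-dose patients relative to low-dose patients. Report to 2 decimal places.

2.58

high-dose patients without the outcome: 795 − 185 = 610
low-dose patients with the outcome: 269 − 185 = 84
low-dose patients without the outcome: 798 − 84 = 714
OR = (185 × 714) / (610 × 84) = 132090/51240 ≈ 2.58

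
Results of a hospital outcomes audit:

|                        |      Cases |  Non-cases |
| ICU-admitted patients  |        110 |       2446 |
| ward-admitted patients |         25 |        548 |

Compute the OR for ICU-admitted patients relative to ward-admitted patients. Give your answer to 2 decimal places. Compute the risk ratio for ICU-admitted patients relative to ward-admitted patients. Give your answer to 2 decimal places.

OR = (110 × 548) / (2446 × 25) = 60280/61150 ≈ 0.99
risk, ICU-admitted patients = 110/2556 = 0.04304
risk, ward-admitted patients = 25/573 = 0.04363
RR = 0.04304 / 0.04363 = 0.99

OR = 0.99; RR = 0.99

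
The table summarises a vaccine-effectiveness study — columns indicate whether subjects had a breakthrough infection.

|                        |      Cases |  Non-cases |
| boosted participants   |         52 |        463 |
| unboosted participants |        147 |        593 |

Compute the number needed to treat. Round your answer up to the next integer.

risk, boosted participants = 52/515 = 0.100971
risk, unboosted participants = 147/740 = 0.198649
absolute risk difference = 0.097678
1 / 0.097678 = 10.238 → round up → 11

NNT: 11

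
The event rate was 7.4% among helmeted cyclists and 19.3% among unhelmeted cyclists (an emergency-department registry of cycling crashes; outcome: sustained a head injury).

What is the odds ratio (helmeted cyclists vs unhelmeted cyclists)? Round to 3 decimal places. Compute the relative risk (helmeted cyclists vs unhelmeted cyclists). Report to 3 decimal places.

odds, helmeted cyclists = 0.0740/0.9260 = 0.0799
odds, unhelmeted cyclists = 0.1930/0.8070 = 0.2392
OR = 0.0799 / 0.2392 = 0.334
RR = 0.0740 / 0.1930 = 0.383

OR = 0.334; RR = 0.383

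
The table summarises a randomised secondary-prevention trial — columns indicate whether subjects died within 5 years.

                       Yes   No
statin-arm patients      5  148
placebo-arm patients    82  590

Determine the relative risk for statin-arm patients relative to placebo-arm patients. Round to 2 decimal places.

RR: 0.27

risk, statin-arm patients = 5/153 = 0.03268
risk, placebo-arm patients = 82/672 = 0.12202
RR = 0.03268 / 0.12202 = 0.27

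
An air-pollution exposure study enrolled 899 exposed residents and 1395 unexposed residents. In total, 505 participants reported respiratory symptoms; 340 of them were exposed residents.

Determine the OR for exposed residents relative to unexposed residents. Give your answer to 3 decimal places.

OR: 4.534

exposed residents without the outcome: 899 − 340 = 559
unexposed residents with the outcome: 505 − 340 = 165
unexposed residents without the outcome: 1395 − 165 = 1230
OR = (340 × 1230) / (559 × 165) = 418200/92235 ≈ 4.534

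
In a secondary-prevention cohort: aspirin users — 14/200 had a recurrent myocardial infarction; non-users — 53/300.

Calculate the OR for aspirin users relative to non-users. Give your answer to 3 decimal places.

odds, aspirin users = 14/186 = 0.0753
odds, non-users = 53/247 = 0.2146
OR = 0.0753 / 0.2146 = 0.351

OR ≈ 0.351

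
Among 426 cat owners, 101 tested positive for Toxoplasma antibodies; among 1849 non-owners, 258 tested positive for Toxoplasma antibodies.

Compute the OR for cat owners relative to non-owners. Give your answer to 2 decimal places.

OR = (101 × 1591) / (325 × 258) = 160691/83850 ≈ 1.92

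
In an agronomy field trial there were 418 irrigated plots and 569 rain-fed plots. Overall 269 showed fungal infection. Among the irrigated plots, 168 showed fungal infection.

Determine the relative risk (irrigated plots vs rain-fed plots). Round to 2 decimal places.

irrigated plots without the outcome: 418 − 168 = 250
rain-fed plots with the outcome: 269 − 168 = 101
rain-fed plots without the outcome: 569 − 101 = 468
risk, irrigated plots = 168/418 = 0.4019
risk, rain-fed plots = 101/569 = 0.1775
RR = 0.4019 / 0.1775 = 2.26

2.26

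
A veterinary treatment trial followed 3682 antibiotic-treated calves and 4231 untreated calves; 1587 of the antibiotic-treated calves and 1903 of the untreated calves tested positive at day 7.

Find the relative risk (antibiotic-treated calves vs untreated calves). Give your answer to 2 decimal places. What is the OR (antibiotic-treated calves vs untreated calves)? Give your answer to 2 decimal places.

risk, antibiotic-treated calves = 1587/3682 = 0.4310
risk, untreated calves = 1903/4231 = 0.4498
RR = 0.4310 / 0.4498 = 0.96
odds, antibiotic-treated calves = 1587/2095 = 0.7575
odds, untreated calves = 1903/2328 = 0.8174
OR = 0.7575 / 0.8174 = 0.93

RR = 0.96; OR = 0.93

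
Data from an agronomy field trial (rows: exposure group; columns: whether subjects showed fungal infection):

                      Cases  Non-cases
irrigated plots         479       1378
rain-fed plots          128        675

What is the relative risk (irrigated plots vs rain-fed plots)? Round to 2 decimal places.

risk, irrigated plots = 479/1857 = 0.2579
risk, rain-fed plots = 128/803 = 0.1594
RR = 0.2579 / 0.1594 = 1.62

1.62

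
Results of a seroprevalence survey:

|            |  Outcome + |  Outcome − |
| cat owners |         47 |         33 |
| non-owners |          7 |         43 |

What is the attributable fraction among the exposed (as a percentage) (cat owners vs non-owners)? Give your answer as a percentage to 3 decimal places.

risk, cat owners = 47/80 = 0.5875
risk, non-owners = 7/50 = 0.1400
AR% = (0.5875 − 0.1400) / 0.5875 = 0.7617 → 76.170%

AR% = 76.170%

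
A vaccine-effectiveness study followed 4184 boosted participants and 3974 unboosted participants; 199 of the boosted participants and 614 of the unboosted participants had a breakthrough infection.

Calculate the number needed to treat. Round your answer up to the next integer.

NNT: 10

risk, boosted participants = 199/4184 = 0.047562
risk, unboosted participants = 614/3974 = 0.154504
absolute risk difference = 0.106942
1 / 0.106942 = 9.351 → round up → 10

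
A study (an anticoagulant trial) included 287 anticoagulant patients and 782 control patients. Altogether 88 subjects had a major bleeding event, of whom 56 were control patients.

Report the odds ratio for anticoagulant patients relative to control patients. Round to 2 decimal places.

OR ≈ 1.63

anticoagulant patients with the outcome: 88 − 56 = 32
anticoagulant patients without the outcome: 287 − 32 = 255
control patients without the outcome: 782 − 56 = 726
OR = (32 × 726) / (255 × 56) = 23232/14280 ≈ 1.63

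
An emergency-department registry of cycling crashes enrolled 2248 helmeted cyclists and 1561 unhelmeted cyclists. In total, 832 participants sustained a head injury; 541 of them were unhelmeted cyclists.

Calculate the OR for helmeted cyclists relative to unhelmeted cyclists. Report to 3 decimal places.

helmeted cyclists with the outcome: 832 − 541 = 291
helmeted cyclists without the outcome: 2248 − 291 = 1957
unhelmeted cyclists without the outcome: 1561 − 541 = 1020
OR = (291 × 1020) / (1957 × 541) = 296820/1058737 ≈ 0.280

0.280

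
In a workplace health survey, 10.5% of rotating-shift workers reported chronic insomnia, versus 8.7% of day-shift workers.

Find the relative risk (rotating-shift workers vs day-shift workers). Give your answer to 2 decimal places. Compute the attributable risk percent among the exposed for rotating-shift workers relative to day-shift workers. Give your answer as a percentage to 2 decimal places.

RR = 1.21; AR% = 17.14%

RR = 0.1050 / 0.0870 = 1.21
AR% = (0.1050 − 0.0870) / 0.1050 = 0.1714 → 17.14%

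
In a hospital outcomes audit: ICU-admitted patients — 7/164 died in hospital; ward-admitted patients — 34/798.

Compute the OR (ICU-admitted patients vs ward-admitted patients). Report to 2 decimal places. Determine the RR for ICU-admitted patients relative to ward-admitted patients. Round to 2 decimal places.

OR = (7 × 764) / (157 × 34) = 5348/5338 ≈ 1.00
risk, ICU-admitted patients = 7/164 = 0.04268
risk, ward-admitted patients = 34/798 = 0.04261
RR = 0.04268 / 0.04261 = 1.00

OR = 1.00; RR = 1.00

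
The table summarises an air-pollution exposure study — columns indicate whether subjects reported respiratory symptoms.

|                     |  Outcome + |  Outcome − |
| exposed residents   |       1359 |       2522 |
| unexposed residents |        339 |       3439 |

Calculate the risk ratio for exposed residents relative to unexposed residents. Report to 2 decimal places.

RR = 3.90

risk, exposed residents = 1359/3881 = 0.3502
risk, unexposed residents = 339/3778 = 0.0897
RR = 0.3502 / 0.0897 = 3.90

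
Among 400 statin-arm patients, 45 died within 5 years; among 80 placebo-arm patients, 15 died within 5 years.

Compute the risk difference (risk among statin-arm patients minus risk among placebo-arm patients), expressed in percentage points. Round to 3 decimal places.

-7.500

risk, statin-arm patients = 45/400 = 0.1125
risk, placebo-arm patients = 15/80 = 0.1875
risk difference = 0.1125 − 0.1875 = -0.0750 → -7.500 percentage points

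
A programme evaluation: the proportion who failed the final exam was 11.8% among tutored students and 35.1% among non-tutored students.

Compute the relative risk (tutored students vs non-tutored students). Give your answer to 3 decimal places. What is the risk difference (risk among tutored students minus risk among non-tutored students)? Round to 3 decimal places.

RR = 0.1180 / 0.3510 = 0.336
risk difference = 0.1180 − 0.3510 = -0.233

RR = 0.336; RD = -0.233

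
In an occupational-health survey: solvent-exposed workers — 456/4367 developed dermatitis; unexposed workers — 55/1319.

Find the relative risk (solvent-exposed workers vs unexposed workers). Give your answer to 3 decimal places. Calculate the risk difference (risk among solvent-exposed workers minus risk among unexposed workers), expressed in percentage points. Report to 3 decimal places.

RR = 2.504; RD = 6.272

risk, solvent-exposed workers = 456/4367 = 0.10442
risk, unexposed workers = 55/1319 = 0.04170
RR = 0.10442 / 0.04170 = 2.504
risk difference = 0.10442 − 0.04170 = 0.06272 → 6.272 percentage points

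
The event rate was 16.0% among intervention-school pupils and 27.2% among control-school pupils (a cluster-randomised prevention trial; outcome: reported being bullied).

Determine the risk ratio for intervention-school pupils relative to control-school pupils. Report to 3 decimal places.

RR = 0.1600 / 0.2720 = 0.588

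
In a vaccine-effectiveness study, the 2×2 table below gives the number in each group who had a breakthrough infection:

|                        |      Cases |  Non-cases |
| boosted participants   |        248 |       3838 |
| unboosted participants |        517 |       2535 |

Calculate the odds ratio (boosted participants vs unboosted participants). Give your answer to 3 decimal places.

0.317

odds, boosted participants = 248/3838 = 0.0646
odds, unboosted participants = 517/2535 = 0.2039
OR = 0.0646 / 0.2039 = 0.317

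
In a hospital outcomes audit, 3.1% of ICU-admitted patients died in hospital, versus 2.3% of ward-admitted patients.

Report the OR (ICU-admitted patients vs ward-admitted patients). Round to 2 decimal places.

odds, ICU-admitted patients = 0.03100/0.96900 = 0.03199
odds, ward-admitted patients = 0.02300/0.97700 = 0.02354
OR = 0.03199 / 0.02354 = 1.36

1.36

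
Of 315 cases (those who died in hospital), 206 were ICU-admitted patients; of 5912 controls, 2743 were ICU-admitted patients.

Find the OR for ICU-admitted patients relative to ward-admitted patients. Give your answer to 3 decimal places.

OR = (206 × 3169) / (2743 × 109) = 652814/298987 ≈ 2.183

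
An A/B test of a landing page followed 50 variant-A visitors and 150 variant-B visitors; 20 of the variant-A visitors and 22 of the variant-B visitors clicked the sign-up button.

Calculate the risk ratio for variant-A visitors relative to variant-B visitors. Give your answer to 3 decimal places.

RR: 2.727

risk, variant-A visitors = 20/50 = 0.4000
risk, variant-B visitors = 22/150 = 0.1467
RR = 0.4000 / 0.1467 = 2.727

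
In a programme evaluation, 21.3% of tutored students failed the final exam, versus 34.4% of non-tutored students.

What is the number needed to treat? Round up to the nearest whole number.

absolute risk difference = 0.131000
1 / 0.131000 = 7.634 → round up → 8

NNT ≈ 8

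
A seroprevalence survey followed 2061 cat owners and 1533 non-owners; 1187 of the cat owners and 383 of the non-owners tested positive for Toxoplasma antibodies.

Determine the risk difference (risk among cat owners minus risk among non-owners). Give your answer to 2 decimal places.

risk, cat owners = 1187/2061 = 0.5759
risk, non-owners = 383/1533 = 0.2498
risk difference = 0.5759 − 0.2498 = 0.33

RD ≈ 0.33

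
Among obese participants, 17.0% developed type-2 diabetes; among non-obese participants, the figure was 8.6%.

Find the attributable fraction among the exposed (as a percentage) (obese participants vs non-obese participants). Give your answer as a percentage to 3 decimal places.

AR% = (0.1700 − 0.0860) / 0.1700 = 0.4941 → 49.412%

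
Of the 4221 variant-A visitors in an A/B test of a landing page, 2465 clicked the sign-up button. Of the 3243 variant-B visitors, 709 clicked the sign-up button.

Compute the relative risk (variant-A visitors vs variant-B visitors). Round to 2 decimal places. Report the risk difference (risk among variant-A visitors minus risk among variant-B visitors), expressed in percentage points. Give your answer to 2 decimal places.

RR = 2.67; RD = 36.54

risk, variant-A visitors = 2465/4221 = 0.5840
risk, variant-B visitors = 709/3243 = 0.2186
RR = 0.5840 / 0.2186 = 2.67
risk difference = 0.5840 − 0.2186 = 0.3654 → 36.54 percentage points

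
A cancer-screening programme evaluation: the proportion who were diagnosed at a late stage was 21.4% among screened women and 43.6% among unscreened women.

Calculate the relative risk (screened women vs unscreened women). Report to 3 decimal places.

RR = 0.2140 / 0.4360 = 0.491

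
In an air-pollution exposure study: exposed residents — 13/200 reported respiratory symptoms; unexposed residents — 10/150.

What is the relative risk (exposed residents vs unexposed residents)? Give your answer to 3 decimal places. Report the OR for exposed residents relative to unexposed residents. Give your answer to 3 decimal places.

risk, exposed residents = 13/200 = 0.0650
risk, unexposed residents = 10/150 = 0.0667
RR = 0.0650 / 0.0667 = 0.975
OR = (13 × 140) / (187 × 10) = 1820/1870 ≈ 0.973

RR = 0.975; OR = 0.973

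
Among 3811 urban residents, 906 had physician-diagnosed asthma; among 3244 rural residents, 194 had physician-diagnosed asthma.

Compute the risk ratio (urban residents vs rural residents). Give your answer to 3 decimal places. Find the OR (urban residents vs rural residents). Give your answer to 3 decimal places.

risk, urban residents = 906/3811 = 0.2377
risk, rural residents = 194/3244 = 0.0598
RR = 0.2377 / 0.0598 = 3.975
OR = (906 × 3050) / (2905 × 194) = 2763300/563570 ≈ 4.903

RR = 3.975; OR = 4.903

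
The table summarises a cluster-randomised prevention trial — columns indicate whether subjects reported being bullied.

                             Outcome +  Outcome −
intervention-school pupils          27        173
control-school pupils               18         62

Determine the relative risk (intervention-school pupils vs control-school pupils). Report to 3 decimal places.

RR: 0.600

risk, intervention-school pupils = 27/200 = 0.1350
risk, control-school pupils = 18/80 = 0.2250
RR = 0.1350 / 0.2250 = 0.600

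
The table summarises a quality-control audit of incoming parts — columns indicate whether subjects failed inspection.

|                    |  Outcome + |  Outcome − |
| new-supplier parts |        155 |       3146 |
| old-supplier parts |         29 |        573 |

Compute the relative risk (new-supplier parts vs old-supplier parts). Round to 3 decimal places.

risk, new-supplier parts = 155/3301 = 0.04696
risk, old-supplier parts = 29/602 = 0.04817
RR = 0.04696 / 0.04817 = 0.975

RR ≈ 0.975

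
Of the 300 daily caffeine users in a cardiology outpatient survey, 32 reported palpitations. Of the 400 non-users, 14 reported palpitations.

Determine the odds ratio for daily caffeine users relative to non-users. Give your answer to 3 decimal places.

odds, daily caffeine users = 32/268 = 0.11940
odds, non-users = 14/386 = 0.03627
OR = 0.11940 / 0.03627 = 3.292

3.292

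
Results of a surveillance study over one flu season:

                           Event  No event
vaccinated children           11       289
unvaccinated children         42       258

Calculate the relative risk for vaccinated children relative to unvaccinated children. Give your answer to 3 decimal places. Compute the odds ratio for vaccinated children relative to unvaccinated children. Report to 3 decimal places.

risk, vaccinated children = 11/300 = 0.03667
risk, unvaccinated children = 42/300 = 0.14000
RR = 0.03667 / 0.14000 = 0.262
OR = (11 × 258) / (289 × 42) = 2838/12138 ≈ 0.234

RR = 0.262; OR = 0.234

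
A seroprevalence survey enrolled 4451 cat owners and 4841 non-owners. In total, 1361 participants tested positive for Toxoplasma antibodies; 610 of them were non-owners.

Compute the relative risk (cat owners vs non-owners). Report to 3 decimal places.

cat owners with the outcome: 1361 − 610 = 751
cat owners without the outcome: 4451 − 751 = 3700
non-owners without the outcome: 4841 − 610 = 4231
risk, cat owners = 751/4451 = 0.1687
risk, non-owners = 610/4841 = 0.1260
RR = 0.1687 / 0.1260 = 1.339

1.339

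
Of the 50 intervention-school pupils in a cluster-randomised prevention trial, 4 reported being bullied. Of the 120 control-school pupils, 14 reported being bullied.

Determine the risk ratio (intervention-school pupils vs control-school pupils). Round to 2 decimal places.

risk, intervention-school pupils = 4/50 = 0.0800
risk, control-school pupils = 14/120 = 0.1167
RR = 0.0800 / 0.1167 = 0.69

0.69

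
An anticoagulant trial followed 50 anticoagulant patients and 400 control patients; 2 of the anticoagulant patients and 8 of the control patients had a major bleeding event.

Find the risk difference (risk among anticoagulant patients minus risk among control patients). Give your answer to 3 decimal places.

risk, anticoagulant patients = 2/50 = 0.04000
risk, control patients = 8/400 = 0.02000
risk difference = 0.04000 − 0.02000 = 0.020

RD: 0.020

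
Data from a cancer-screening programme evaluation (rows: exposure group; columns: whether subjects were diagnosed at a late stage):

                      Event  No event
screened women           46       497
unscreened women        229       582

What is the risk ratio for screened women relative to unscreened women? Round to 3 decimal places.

0.300

risk, screened women = 46/543 = 0.0847
risk, unscreened women = 229/811 = 0.2824
RR = 0.0847 / 0.2824 = 0.300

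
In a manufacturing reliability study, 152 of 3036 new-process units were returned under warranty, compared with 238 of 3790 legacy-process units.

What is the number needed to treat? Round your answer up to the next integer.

79

risk, new-process units = 152/3036 = 0.050066
risk, legacy-process units = 238/3790 = 0.062797
absolute risk difference = 0.012731
1 / 0.012731 = 78.548 → round up → 79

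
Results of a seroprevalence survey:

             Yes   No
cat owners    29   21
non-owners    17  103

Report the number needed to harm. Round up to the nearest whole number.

3

risk, cat owners = 29/50 = 0.580000
risk, non-owners = 17/120 = 0.141667
absolute risk difference = 0.438333
1 / 0.438333 = 2.281 → round up → 3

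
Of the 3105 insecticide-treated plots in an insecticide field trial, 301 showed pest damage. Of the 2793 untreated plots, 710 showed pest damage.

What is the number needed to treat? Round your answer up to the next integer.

risk, insecticide-treated plots = 301/3105 = 0.096940
risk, untreated plots = 710/2793 = 0.254207
absolute risk difference = 0.157267
1 / 0.157267 = 6.359 → round up → 7

7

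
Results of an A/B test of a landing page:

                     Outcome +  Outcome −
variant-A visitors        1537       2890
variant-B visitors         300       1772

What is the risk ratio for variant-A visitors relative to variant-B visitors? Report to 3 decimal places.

RR ≈ 2.398

risk, variant-A visitors = 1537/4427 = 0.3472
risk, variant-B visitors = 300/2072 = 0.1448
RR = 0.3472 / 0.1448 = 2.398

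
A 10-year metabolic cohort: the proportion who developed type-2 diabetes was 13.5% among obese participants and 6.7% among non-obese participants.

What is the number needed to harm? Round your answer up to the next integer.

15

absolute risk difference = 0.068000
1 / 0.068000 = 14.706 → round up → 15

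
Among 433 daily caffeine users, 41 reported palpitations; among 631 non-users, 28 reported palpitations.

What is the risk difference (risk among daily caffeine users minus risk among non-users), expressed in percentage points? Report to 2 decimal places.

RD = 5.03

risk, daily caffeine users = 41/433 = 0.09469
risk, non-users = 28/631 = 0.04437
risk difference = 0.09469 − 0.04437 = 0.05031 → 5.03 percentage points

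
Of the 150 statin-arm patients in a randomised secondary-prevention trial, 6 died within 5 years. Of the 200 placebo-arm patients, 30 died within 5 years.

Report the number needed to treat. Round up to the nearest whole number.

risk, statin-arm patients = 6/150 = 0.040000
risk, placebo-arm patients = 30/200 = 0.150000
absolute risk difference = 0.110000
1 / 0.110000 = 9.091 → round up → 10

NNT: 10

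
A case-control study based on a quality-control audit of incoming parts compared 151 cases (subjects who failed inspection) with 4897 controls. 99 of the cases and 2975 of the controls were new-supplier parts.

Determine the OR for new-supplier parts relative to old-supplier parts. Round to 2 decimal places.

OR = (99 × 1922) / (2975 × 52) = 190278/154700 ≈ 1.23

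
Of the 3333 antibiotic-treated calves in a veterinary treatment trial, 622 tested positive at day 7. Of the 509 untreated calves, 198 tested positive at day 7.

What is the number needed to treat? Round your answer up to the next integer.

NNT ≈ 5

risk, antibiotic-treated calves = 622/3333 = 0.186619
risk, untreated calves = 198/509 = 0.388998
absolute risk difference = 0.202379
1 / 0.202379 = 4.941 → round up → 5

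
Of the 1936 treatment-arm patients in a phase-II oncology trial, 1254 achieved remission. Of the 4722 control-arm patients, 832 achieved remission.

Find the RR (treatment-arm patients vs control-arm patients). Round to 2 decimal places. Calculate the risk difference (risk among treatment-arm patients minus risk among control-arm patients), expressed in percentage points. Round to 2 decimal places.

RR = 3.68; RD = 47.15

risk, treatment-arm patients = 1254/1936 = 0.6477
risk, control-arm patients = 832/4722 = 0.1762
RR = 0.6477 / 0.1762 = 3.68
risk difference = 0.6477 − 0.1762 = 0.4715 → 47.15 percentage points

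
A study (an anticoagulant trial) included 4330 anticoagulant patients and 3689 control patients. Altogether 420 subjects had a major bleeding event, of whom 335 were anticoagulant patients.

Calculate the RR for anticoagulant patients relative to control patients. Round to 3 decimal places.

anticoagulant patients without the outcome: 4330 − 335 = 3995
control patients with the outcome: 420 − 335 = 85
control patients without the outcome: 3689 − 85 = 3604
risk, anticoagulant patients = 335/4330 = 0.07737
risk, control patients = 85/3689 = 0.02304
RR = 0.07737 / 0.02304 = 3.358

3.358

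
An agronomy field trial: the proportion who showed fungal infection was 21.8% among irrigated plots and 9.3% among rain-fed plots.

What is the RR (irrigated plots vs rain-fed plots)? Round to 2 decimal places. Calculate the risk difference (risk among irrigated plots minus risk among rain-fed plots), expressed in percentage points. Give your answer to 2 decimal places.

RR = 0.2180 / 0.0930 = 2.34
risk difference = 0.2180 − 0.0930 = 0.1250 → 12.50 percentage points

RR = 2.34; RD = 12.50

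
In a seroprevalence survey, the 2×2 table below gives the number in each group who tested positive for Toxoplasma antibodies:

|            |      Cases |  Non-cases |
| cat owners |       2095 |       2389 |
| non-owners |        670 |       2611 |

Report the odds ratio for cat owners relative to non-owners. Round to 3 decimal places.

OR = (2095 × 2611) / (2389 × 670) = 5470045/1600630 ≈ 3.417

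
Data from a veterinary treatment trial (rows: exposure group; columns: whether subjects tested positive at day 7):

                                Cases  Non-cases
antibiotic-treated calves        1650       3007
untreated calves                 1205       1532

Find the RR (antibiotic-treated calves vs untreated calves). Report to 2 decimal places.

RR = 0.80

risk, antibiotic-treated calves = 1650/4657 = 0.3543
risk, untreated calves = 1205/2737 = 0.4403
RR = 0.3543 / 0.4403 = 0.80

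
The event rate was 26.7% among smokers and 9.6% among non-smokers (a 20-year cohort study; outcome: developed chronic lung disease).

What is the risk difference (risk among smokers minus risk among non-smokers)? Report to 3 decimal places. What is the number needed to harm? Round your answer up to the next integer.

RD = 0.171; NNH = 6

risk difference = 0.2670 − 0.0960 = 0.171
absolute risk difference = 0.171000
1 / 0.171000 = 5.848 → round up → 6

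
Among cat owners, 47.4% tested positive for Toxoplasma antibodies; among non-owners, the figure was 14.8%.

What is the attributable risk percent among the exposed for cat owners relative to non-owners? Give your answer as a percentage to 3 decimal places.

AR% = (0.4740 − 0.1480) / 0.4740 = 0.6878 → 68.776%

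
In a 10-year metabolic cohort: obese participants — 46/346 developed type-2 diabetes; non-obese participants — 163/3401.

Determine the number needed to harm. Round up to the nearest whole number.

risk, obese participants = 46/346 = 0.132948
risk, non-obese participants = 163/3401 = 0.047927
absolute risk difference = 0.085021
1 / 0.085021 = 11.762 → round up → 12

12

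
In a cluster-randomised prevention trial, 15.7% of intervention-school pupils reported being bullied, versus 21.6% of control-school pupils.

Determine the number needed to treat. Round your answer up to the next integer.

absolute risk difference = 0.059000
1 / 0.059000 = 16.949 → round up → 17

NNT = 17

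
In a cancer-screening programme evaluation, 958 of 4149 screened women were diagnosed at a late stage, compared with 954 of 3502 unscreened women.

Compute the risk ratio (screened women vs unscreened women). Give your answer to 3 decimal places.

risk, screened women = 958/4149 = 0.2309
risk, unscreened women = 954/3502 = 0.2724
RR = 0.2309 / 0.2724 = 0.848

RR: 0.848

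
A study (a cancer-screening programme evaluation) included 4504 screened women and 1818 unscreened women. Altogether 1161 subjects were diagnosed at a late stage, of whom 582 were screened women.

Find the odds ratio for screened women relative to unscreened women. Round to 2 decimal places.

screened women without the outcome: 4504 − 582 = 3922
unscreened women with the outcome: 1161 − 582 = 579
unscreened women without the outcome: 1818 − 579 = 1239
OR = (582 × 1239) / (3922 × 579) = 721098/2270838 ≈ 0.32

OR = 0.32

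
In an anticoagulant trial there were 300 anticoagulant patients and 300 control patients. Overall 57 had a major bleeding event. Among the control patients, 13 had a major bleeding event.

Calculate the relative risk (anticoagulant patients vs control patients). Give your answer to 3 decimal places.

RR ≈ 3.385

anticoagulant patients with the outcome: 57 − 13 = 44
anticoagulant patients without the outcome: 300 − 44 = 256
control patients without the outcome: 300 − 13 = 287
risk, anticoagulant patients = 44/300 = 0.14667
risk, control patients = 13/300 = 0.04333
RR = 0.14667 / 0.04333 = 3.385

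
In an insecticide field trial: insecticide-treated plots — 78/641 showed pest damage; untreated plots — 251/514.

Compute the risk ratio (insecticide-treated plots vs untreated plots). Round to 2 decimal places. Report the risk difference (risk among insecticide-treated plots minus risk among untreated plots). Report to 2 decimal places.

risk, insecticide-treated plots = 78/641 = 0.1217
risk, untreated plots = 251/514 = 0.4883
RR = 0.1217 / 0.4883 = 0.25
risk difference = 0.1217 − 0.4883 = -0.37

RR = 0.25; RD = -0.37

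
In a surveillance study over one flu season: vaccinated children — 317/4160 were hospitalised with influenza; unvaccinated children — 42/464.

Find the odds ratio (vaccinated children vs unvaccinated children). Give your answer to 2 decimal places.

OR = 0.83

odds, vaccinated children = 317/3843 = 0.0825
odds, unvaccinated children = 42/422 = 0.0995
OR = 0.0825 / 0.0995 = 0.83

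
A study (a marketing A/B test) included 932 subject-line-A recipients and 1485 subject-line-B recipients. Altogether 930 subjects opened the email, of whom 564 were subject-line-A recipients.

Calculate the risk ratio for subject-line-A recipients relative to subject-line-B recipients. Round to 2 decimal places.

2.46

subject-line-A recipients without the outcome: 932 − 564 = 368
subject-line-B recipients with the outcome: 930 − 564 = 366
subject-line-B recipients without the outcome: 1485 − 366 = 1119
risk, subject-line-A recipients = 564/932 = 0.6052
risk, subject-line-B recipients = 366/1485 = 0.2465
RR = 0.6052 / 0.2465 = 2.46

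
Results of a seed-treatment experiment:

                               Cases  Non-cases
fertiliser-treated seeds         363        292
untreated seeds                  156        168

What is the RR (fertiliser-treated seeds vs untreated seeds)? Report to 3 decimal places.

risk, fertiliser-treated seeds = 363/655 = 0.5542
risk, untreated seeds = 156/324 = 0.4815
RR = 0.5542 / 0.4815 = 1.151

RR: 1.151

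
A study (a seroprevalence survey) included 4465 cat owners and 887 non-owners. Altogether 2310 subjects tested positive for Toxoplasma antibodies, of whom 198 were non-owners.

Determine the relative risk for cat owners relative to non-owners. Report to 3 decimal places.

2.119

cat owners with the outcome: 2310 − 198 = 2112
cat owners without the outcome: 4465 − 2112 = 2353
non-owners without the outcome: 887 − 198 = 689
risk, cat owners = 2112/4465 = 0.4730
risk, non-owners = 198/887 = 0.2232
RR = 0.4730 / 0.2232 = 2.119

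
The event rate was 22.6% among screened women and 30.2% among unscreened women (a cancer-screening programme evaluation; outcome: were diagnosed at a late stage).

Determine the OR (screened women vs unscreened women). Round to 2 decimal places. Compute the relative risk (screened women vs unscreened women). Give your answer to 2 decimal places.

OR = 0.67; RR = 0.75

odds, screened women = 0.2260/0.7740 = 0.2920
odds, unscreened women = 0.3020/0.6980 = 0.4327
OR = 0.2920 / 0.4327 = 0.67
RR = 0.2260 / 0.3020 = 0.75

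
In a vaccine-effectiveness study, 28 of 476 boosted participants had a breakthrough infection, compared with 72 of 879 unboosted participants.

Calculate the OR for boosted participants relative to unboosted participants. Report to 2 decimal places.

0.70

odds, boosted participants = 28/448 = 0.0625
odds, unboosted participants = 72/807 = 0.0892
OR = 0.0625 / 0.0892 = 0.70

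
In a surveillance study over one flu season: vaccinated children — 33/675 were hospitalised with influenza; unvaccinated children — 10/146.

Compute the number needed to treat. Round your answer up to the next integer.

risk, vaccinated children = 33/675 = 0.048889
risk, unvaccinated children = 10/146 = 0.068493
absolute risk difference = 0.019604
1 / 0.019604 = 51.010 → round up → 52

NNT = 52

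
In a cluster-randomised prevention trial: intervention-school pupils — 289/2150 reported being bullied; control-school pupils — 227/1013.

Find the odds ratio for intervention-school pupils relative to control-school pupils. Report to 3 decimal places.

OR = (289 × 786) / (1861 × 227) = 227154/422447 ≈ 0.538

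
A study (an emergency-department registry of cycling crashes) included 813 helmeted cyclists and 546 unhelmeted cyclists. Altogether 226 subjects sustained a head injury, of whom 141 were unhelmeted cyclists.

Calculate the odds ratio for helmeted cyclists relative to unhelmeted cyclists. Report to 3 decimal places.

OR = 0.335

helmeted cyclists with the outcome: 226 − 141 = 85
helmeted cyclists without the outcome: 813 − 85 = 728
unhelmeted cyclists without the outcome: 546 − 141 = 405
OR = (85 × 405) / (728 × 141) = 34425/102648 ≈ 0.335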